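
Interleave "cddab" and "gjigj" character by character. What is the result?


Interleaving "cddab" and "gjigj":
  Position 0: 'c' from first, 'g' from second => "cg"
  Position 1: 'd' from first, 'j' from second => "dj"
  Position 2: 'd' from first, 'i' from second => "di"
  Position 3: 'a' from first, 'g' from second => "ag"
  Position 4: 'b' from first, 'j' from second => "bj"
Result: cgdjdiagbj

cgdjdiagbj


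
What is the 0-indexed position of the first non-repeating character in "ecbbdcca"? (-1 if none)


Input: ecbbdcca
Character frequencies:
  'a': 1
  'b': 2
  'c': 3
  'd': 1
  'e': 1
Scanning left to right for freq == 1:
  Position 0 ('e'): unique! => answer = 0

0


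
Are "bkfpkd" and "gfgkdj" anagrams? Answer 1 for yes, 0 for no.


Strings: "bkfpkd", "gfgkdj"
Sorted first:  bdfkkp
Sorted second: dfggjk
Differ at position 0: 'b' vs 'd' => not anagrams

0


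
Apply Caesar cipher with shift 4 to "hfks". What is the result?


Caesar cipher: shift "hfks" by 4
  'h' (pos 7) + 4 = pos 11 = 'l'
  'f' (pos 5) + 4 = pos 9 = 'j'
  'k' (pos 10) + 4 = pos 14 = 'o'
  's' (pos 18) + 4 = pos 22 = 'w'
Result: ljow

ljow


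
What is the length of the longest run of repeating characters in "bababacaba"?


Input: "bababacaba"
Scanning for longest run:
  Position 1 ('a'): new char, reset run to 1
  Position 2 ('b'): new char, reset run to 1
  Position 3 ('a'): new char, reset run to 1
  Position 4 ('b'): new char, reset run to 1
  Position 5 ('a'): new char, reset run to 1
  Position 6 ('c'): new char, reset run to 1
  Position 7 ('a'): new char, reset run to 1
  Position 8 ('b'): new char, reset run to 1
  Position 9 ('a'): new char, reset run to 1
Longest run: 'b' with length 1

1


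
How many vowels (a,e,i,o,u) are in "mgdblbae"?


Input: mgdblbae
Checking each character:
  'm' at position 0: consonant
  'g' at position 1: consonant
  'd' at position 2: consonant
  'b' at position 3: consonant
  'l' at position 4: consonant
  'b' at position 5: consonant
  'a' at position 6: vowel (running total: 1)
  'e' at position 7: vowel (running total: 2)
Total vowels: 2

2


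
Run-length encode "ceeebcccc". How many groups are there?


Input: ceeebcccc
Scanning for consecutive runs:
  Group 1: 'c' x 1 (positions 0-0)
  Group 2: 'e' x 3 (positions 1-3)
  Group 3: 'b' x 1 (positions 4-4)
  Group 4: 'c' x 4 (positions 5-8)
Total groups: 4

4


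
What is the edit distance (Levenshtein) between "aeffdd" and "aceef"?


Computing edit distance: "aeffdd" -> "aceef"
DP table:
           a    c    e    e    f
      0    1    2    3    4    5
  a   1    0    1    2    3    4
  e   2    1    1    1    2    3
  f   3    2    2    2    2    2
  f   4    3    3    3    3    2
  d   5    4    4    4    4    3
  d   6    5    5    5    5    4
Edit distance = dp[6][5] = 4

4


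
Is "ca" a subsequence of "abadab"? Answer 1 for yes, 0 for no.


Check if "ca" is a subsequence of "abadab"
Greedy scan:
  Position 0 ('a'): no match needed
  Position 1 ('b'): no match needed
  Position 2 ('a'): no match needed
  Position 3 ('d'): no match needed
  Position 4 ('a'): no match needed
  Position 5 ('b'): no match needed
Only matched 0/2 characters => not a subsequence

0


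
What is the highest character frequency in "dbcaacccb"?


Input: dbcaacccb
Character counts:
  'a': 2
  'b': 2
  'c': 4
  'd': 1
Maximum frequency: 4

4


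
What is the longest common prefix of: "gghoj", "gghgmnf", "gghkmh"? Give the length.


Words: gghoj, gghgmnf, gghkmh
  Position 0: all 'g' => match
  Position 1: all 'g' => match
  Position 2: all 'h' => match
  Position 3: ('o', 'g', 'k') => mismatch, stop
LCP = "ggh" (length 3)

3


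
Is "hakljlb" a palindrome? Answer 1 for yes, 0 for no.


Input: hakljlb
Reversed: bljlkah
  Compare pos 0 ('h') with pos 6 ('b'): MISMATCH
  Compare pos 1 ('a') with pos 5 ('l'): MISMATCH
  Compare pos 2 ('k') with pos 4 ('j'): MISMATCH
Result: not a palindrome

0


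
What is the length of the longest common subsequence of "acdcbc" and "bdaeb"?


LCS of "acdcbc" and "bdaeb"
DP table:
           b    d    a    e    b
      0    0    0    0    0    0
  a   0    0    0    1    1    1
  c   0    0    0    1    1    1
  d   0    0    1    1    1    1
  c   0    0    1    1    1    1
  b   0    1    1    1    1    2
  c   0    1    1    1    1    2
LCS length = dp[6][5] = 2

2


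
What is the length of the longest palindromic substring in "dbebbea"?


Input: "dbebbea"
Checking substrings for palindromes:
  [2:6] "ebbe" (len 4) => palindrome
  [1:4] "beb" (len 3) => palindrome
  [3:5] "bb" (len 2) => palindrome
Longest palindromic substring: "ebbe" with length 4

4


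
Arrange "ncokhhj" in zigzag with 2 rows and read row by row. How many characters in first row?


Zigzag "ncokhhj" into 2 rows:
Placing characters:
  'n' => row 0
  'c' => row 1
  'o' => row 0
  'k' => row 1
  'h' => row 0
  'h' => row 1
  'j' => row 0
Rows:
  Row 0: "nohj"
  Row 1: "ckh"
First row length: 4

4


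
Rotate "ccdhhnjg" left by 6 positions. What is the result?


Input: "ccdhhnjg", rotate left by 6
First 6 characters: "ccdhhn"
Remaining characters: "jg"
Concatenate remaining + first: "jg" + "ccdhhn" = "jgccdhhn"

jgccdhhn


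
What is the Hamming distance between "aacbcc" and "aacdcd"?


Comparing "aacbcc" and "aacdcd" position by position:
  Position 0: 'a' vs 'a' => same
  Position 1: 'a' vs 'a' => same
  Position 2: 'c' vs 'c' => same
  Position 3: 'b' vs 'd' => differ
  Position 4: 'c' vs 'c' => same
  Position 5: 'c' vs 'd' => differ
Total differences (Hamming distance): 2

2


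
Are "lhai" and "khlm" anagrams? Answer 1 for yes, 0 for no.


Strings: "lhai", "khlm"
Sorted first:  ahil
Sorted second: hklm
Differ at position 0: 'a' vs 'h' => not anagrams

0


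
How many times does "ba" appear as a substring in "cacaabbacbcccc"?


Searching for "ba" in "cacaabbacbcccc"
Scanning each position:
  Position 0: "ca" => no
  Position 1: "ac" => no
  Position 2: "ca" => no
  Position 3: "aa" => no
  Position 4: "ab" => no
  Position 5: "bb" => no
  Position 6: "ba" => MATCH
  Position 7: "ac" => no
  Position 8: "cb" => no
  Position 9: "bc" => no
  Position 10: "cc" => no
  Position 11: "cc" => no
  Position 12: "cc" => no
Total occurrences: 1

1


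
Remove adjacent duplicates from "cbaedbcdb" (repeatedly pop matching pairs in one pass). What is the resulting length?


Input: cbaedbcdb
Stack-based adjacent duplicate removal:
  Read 'c': push. Stack: c
  Read 'b': push. Stack: cb
  Read 'a': push. Stack: cba
  Read 'e': push. Stack: cbae
  Read 'd': push. Stack: cbaed
  Read 'b': push. Stack: cbaedb
  Read 'c': push. Stack: cbaedbc
  Read 'd': push. Stack: cbaedbcd
  Read 'b': push. Stack: cbaedbcdb
Final stack: "cbaedbcdb" (length 9)

9


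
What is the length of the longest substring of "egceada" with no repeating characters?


Input: "egceada"
Sliding window (track last position of each char):
  Position 0 ('e'): window [0,0] length 1 -- new best
  Position 1 ('g'): window [0,1] length 2 -- new best
  Position 2 ('c'): window [0,2] length 3 -- new best
  Position 3 ('e'): repeat (last at 0), move window start to 1
  Position 3 ('e'): window [1,3] length 3
  Position 4 ('a'): window [1,4] length 4 -- new best
  Position 5 ('d'): window [1,5] length 5 -- new best
  Position 6 ('a'): repeat (last at 4), move window start to 5
  Position 6 ('a'): window [5,6] length 2
Longest substring with no repeats: "gcead" with length 5

5


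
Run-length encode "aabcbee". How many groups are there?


Input: aabcbee
Scanning for consecutive runs:
  Group 1: 'a' x 2 (positions 0-1)
  Group 2: 'b' x 1 (positions 2-2)
  Group 3: 'c' x 1 (positions 3-3)
  Group 4: 'b' x 1 (positions 4-4)
  Group 5: 'e' x 2 (positions 5-6)
Total groups: 5

5


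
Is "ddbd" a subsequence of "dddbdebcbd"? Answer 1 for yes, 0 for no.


Check if "ddbd" is a subsequence of "dddbdebcbd"
Greedy scan:
  Position 0 ('d'): matches sub[0] = 'd'
  Position 1 ('d'): matches sub[1] = 'd'
  Position 2 ('d'): no match needed
  Position 3 ('b'): matches sub[2] = 'b'
  Position 4 ('d'): matches sub[3] = 'd'
  Position 5 ('e'): no match needed
  Position 6 ('b'): no match needed
  Position 7 ('c'): no match needed
  Position 8 ('b'): no match needed
  Position 9 ('d'): no match needed
All 4 characters matched => is a subsequence

1


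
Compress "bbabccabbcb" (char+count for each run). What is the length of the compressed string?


Input: bbabccabbcb
Runs:
  'b' x 2 => "b2"
  'a' x 1 => "a1"
  'b' x 1 => "b1"
  'c' x 2 => "c2"
  'a' x 1 => "a1"
  'b' x 2 => "b2"
  'c' x 1 => "c1"
  'b' x 1 => "b1"
Compressed: "b2a1b1c2a1b2c1b1"
Compressed length: 16

16


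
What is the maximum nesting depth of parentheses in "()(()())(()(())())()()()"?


Input: "()(()())(()(())())()()()"
Tracking depth:
  Position 0 '(': depth becomes 1
  Position 1 ')': depth becomes 0
  Position 2 '(': depth becomes 1
  Position 3 '(': depth becomes 2
  Position 4 ')': depth becomes 1
  Position 5 '(': depth becomes 2
  Position 6 ')': depth becomes 1
  Position 7 ')': depth becomes 0
  Position 8 '(': depth becomes 1
  Position 9 '(': depth becomes 2
  Position 10 ')': depth becomes 1
  Position 11 '(': depth becomes 2
  Position 12 '(': depth becomes 3
  Position 13 ')': depth becomes 2
  Position 14 ')': depth becomes 1
  Position 15 '(': depth becomes 2
  Position 16 ')': depth becomes 1
  Position 17 ')': depth becomes 0
  Position 18 '(': depth becomes 1
  Position 19 ')': depth becomes 0
  Position 20 '(': depth becomes 1
  Position 21 ')': depth becomes 0
  Position 22 '(': depth becomes 1
  Position 23 ')': depth becomes 0
Maximum depth reached: 3

3


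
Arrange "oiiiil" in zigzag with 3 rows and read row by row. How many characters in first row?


Zigzag "oiiiil" into 3 rows:
Placing characters:
  'o' => row 0
  'i' => row 1
  'i' => row 2
  'i' => row 1
  'i' => row 0
  'l' => row 1
Rows:
  Row 0: "oi"
  Row 1: "iil"
  Row 2: "i"
First row length: 2

2


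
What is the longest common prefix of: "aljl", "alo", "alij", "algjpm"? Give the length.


Words: aljl, alo, alij, algjpm
  Position 0: all 'a' => match
  Position 1: all 'l' => match
  Position 2: ('j', 'o', 'i', 'g') => mismatch, stop
LCP = "al" (length 2)

2


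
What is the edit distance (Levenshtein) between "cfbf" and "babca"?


Computing edit distance: "cfbf" -> "babca"
DP table:
           b    a    b    c    a
      0    1    2    3    4    5
  c   1    1    2    3    3    4
  f   2    2    2    3    4    4
  b   3    2    3    2    3    4
  f   4    3    3    3    3    4
Edit distance = dp[4][5] = 4

4


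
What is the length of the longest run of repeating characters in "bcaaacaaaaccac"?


Input: "bcaaacaaaaccac"
Scanning for longest run:
  Position 1 ('c'): new char, reset run to 1
  Position 2 ('a'): new char, reset run to 1
  Position 3 ('a'): continues run of 'a', length=2
  Position 4 ('a'): continues run of 'a', length=3
  Position 5 ('c'): new char, reset run to 1
  Position 6 ('a'): new char, reset run to 1
  Position 7 ('a'): continues run of 'a', length=2
  Position 8 ('a'): continues run of 'a', length=3
  Position 9 ('a'): continues run of 'a', length=4
  Position 10 ('c'): new char, reset run to 1
  Position 11 ('c'): continues run of 'c', length=2
  Position 12 ('a'): new char, reset run to 1
  Position 13 ('c'): new char, reset run to 1
Longest run: 'a' with length 4

4


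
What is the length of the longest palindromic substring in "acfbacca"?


Input: "acfbacca"
Checking substrings for palindromes:
  [4:8] "acca" (len 4) => palindrome
  [5:7] "cc" (len 2) => palindrome
Longest palindromic substring: "acca" with length 4

4


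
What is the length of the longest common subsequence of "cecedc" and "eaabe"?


LCS of "cecedc" and "eaabe"
DP table:
           e    a    a    b    e
      0    0    0    0    0    0
  c   0    0    0    0    0    0
  e   0    1    1    1    1    1
  c   0    1    1    1    1    1
  e   0    1    1    1    1    2
  d   0    1    1    1    1    2
  c   0    1    1    1    1    2
LCS length = dp[6][5] = 2

2


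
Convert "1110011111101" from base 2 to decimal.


Input: "1110011111101" in base 2
Positional expansion:
  Digit '1' (value 1) x 2^12 = 4096
  Digit '1' (value 1) x 2^11 = 2048
  Digit '1' (value 1) x 2^10 = 1024
  Digit '0' (value 0) x 2^9 = 0
  Digit '0' (value 0) x 2^8 = 0
  Digit '1' (value 1) x 2^7 = 128
  Digit '1' (value 1) x 2^6 = 64
  Digit '1' (value 1) x 2^5 = 32
  Digit '1' (value 1) x 2^4 = 16
  Digit '1' (value 1) x 2^3 = 8
  Digit '1' (value 1) x 2^2 = 4
  Digit '0' (value 0) x 2^1 = 0
  Digit '1' (value 1) x 2^0 = 1
Sum = 7421

7421


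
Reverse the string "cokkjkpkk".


Input: cokkjkpkk
Reading characters right to left:
  Position 8: 'k'
  Position 7: 'k'
  Position 6: 'p'
  Position 5: 'k'
  Position 4: 'j'
  Position 3: 'k'
  Position 2: 'k'
  Position 1: 'o'
  Position 0: 'c'
Reversed: kkpkjkkoc

kkpkjkkoc


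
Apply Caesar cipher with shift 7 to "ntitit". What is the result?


Caesar cipher: shift "ntitit" by 7
  'n' (pos 13) + 7 = pos 20 = 'u'
  't' (pos 19) + 7 = pos 0 = 'a'
  'i' (pos 8) + 7 = pos 15 = 'p'
  't' (pos 19) + 7 = pos 0 = 'a'
  'i' (pos 8) + 7 = pos 15 = 'p'
  't' (pos 19) + 7 = pos 0 = 'a'
Result: uapapa

uapapa


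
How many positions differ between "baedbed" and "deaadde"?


Comparing "baedbed" and "deaadde" position by position:
  Position 0: 'b' vs 'd' => DIFFER
  Position 1: 'a' vs 'e' => DIFFER
  Position 2: 'e' vs 'a' => DIFFER
  Position 3: 'd' vs 'a' => DIFFER
  Position 4: 'b' vs 'd' => DIFFER
  Position 5: 'e' vs 'd' => DIFFER
  Position 6: 'd' vs 'e' => DIFFER
Positions that differ: 7

7


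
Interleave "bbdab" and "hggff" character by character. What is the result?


Interleaving "bbdab" and "hggff":
  Position 0: 'b' from first, 'h' from second => "bh"
  Position 1: 'b' from first, 'g' from second => "bg"
  Position 2: 'd' from first, 'g' from second => "dg"
  Position 3: 'a' from first, 'f' from second => "af"
  Position 4: 'b' from first, 'f' from second => "bf"
Result: bhbgdgafbf

bhbgdgafbf


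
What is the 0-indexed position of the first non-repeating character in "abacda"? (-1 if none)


Input: abacda
Character frequencies:
  'a': 3
  'b': 1
  'c': 1
  'd': 1
Scanning left to right for freq == 1:
  Position 0 ('a'): freq=3, skip
  Position 1 ('b'): unique! => answer = 1

1


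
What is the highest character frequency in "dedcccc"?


Input: dedcccc
Character counts:
  'c': 4
  'd': 2
  'e': 1
Maximum frequency: 4

4


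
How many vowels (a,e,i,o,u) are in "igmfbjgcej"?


Input: igmfbjgcej
Checking each character:
  'i' at position 0: vowel (running total: 1)
  'g' at position 1: consonant
  'm' at position 2: consonant
  'f' at position 3: consonant
  'b' at position 4: consonant
  'j' at position 5: consonant
  'g' at position 6: consonant
  'c' at position 7: consonant
  'e' at position 8: vowel (running total: 2)
  'j' at position 9: consonant
Total vowels: 2

2


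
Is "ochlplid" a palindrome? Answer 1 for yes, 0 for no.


Input: ochlplid
Reversed: dilplhco
  Compare pos 0 ('o') with pos 7 ('d'): MISMATCH
  Compare pos 1 ('c') with pos 6 ('i'): MISMATCH
  Compare pos 2 ('h') with pos 5 ('l'): MISMATCH
  Compare pos 3 ('l') with pos 4 ('p'): MISMATCH
Result: not a palindrome

0


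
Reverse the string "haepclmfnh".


Input: haepclmfnh
Reading characters right to left:
  Position 9: 'h'
  Position 8: 'n'
  Position 7: 'f'
  Position 6: 'm'
  Position 5: 'l'
  Position 4: 'c'
  Position 3: 'p'
  Position 2: 'e'
  Position 1: 'a'
  Position 0: 'h'
Reversed: hnfmlcpeah

hnfmlcpeah


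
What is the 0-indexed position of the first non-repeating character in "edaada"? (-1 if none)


Input: edaada
Character frequencies:
  'a': 3
  'd': 2
  'e': 1
Scanning left to right for freq == 1:
  Position 0 ('e'): unique! => answer = 0

0


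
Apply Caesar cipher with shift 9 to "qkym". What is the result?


Caesar cipher: shift "qkym" by 9
  'q' (pos 16) + 9 = pos 25 = 'z'
  'k' (pos 10) + 9 = pos 19 = 't'
  'y' (pos 24) + 9 = pos 7 = 'h'
  'm' (pos 12) + 9 = pos 21 = 'v'
Result: zthv

zthv


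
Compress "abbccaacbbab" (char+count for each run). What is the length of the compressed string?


Input: abbccaacbbab
Runs:
  'a' x 1 => "a1"
  'b' x 2 => "b2"
  'c' x 2 => "c2"
  'a' x 2 => "a2"
  'c' x 1 => "c1"
  'b' x 2 => "b2"
  'a' x 1 => "a1"
  'b' x 1 => "b1"
Compressed: "a1b2c2a2c1b2a1b1"
Compressed length: 16

16


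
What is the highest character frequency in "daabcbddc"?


Input: daabcbddc
Character counts:
  'a': 2
  'b': 2
  'c': 2
  'd': 3
Maximum frequency: 3

3


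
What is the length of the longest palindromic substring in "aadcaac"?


Input: "aadcaac"
Checking substrings for palindromes:
  [3:7] "caac" (len 4) => palindrome
  [0:2] "aa" (len 2) => palindrome
  [4:6] "aa" (len 2) => palindrome
Longest palindromic substring: "caac" with length 4

4


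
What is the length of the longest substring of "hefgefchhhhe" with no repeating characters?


Input: "hefgefchhhhe"
Sliding window (track last position of each char):
  Position 0 ('h'): window [0,0] length 1 -- new best
  Position 1 ('e'): window [0,1] length 2 -- new best
  Position 2 ('f'): window [0,2] length 3 -- new best
  Position 3 ('g'): window [0,3] length 4 -- new best
  Position 4 ('e'): repeat (last at 1), move window start to 2
  Position 4 ('e'): window [2,4] length 3
  Position 5 ('f'): repeat (last at 2), move window start to 3
  Position 5 ('f'): window [3,5] length 3
  Position 6 ('c'): window [3,6] length 4
  Position 7 ('h'): window [3,7] length 5 -- new best
  Position 8 ('h'): repeat (last at 7), move window start to 8
  Position 8 ('h'): window [8,8] length 1
  Position 9 ('h'): repeat (last at 8), move window start to 9
  Position 9 ('h'): window [9,9] length 1
  Position 10 ('h'): repeat (last at 9), move window start to 10
  Position 10 ('h'): window [10,10] length 1
  Position 11 ('e'): window [10,11] length 2
Longest substring with no repeats: "gefch" with length 5

5


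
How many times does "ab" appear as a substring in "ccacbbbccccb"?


Searching for "ab" in "ccacbbbccccb"
Scanning each position:
  Position 0: "cc" => no
  Position 1: "ca" => no
  Position 2: "ac" => no
  Position 3: "cb" => no
  Position 4: "bb" => no
  Position 5: "bb" => no
  Position 6: "bc" => no
  Position 7: "cc" => no
  Position 8: "cc" => no
  Position 9: "cc" => no
  Position 10: "cb" => no
Total occurrences: 0

0


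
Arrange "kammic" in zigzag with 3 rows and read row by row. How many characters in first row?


Zigzag "kammic" into 3 rows:
Placing characters:
  'k' => row 0
  'a' => row 1
  'm' => row 2
  'm' => row 1
  'i' => row 0
  'c' => row 1
Rows:
  Row 0: "ki"
  Row 1: "amc"
  Row 2: "m"
First row length: 2

2


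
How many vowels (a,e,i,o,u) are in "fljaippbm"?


Input: fljaippbm
Checking each character:
  'f' at position 0: consonant
  'l' at position 1: consonant
  'j' at position 2: consonant
  'a' at position 3: vowel (running total: 1)
  'i' at position 4: vowel (running total: 2)
  'p' at position 5: consonant
  'p' at position 6: consonant
  'b' at position 7: consonant
  'm' at position 8: consonant
Total vowels: 2

2


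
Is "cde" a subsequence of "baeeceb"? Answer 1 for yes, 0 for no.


Check if "cde" is a subsequence of "baeeceb"
Greedy scan:
  Position 0 ('b'): no match needed
  Position 1 ('a'): no match needed
  Position 2 ('e'): no match needed
  Position 3 ('e'): no match needed
  Position 4 ('c'): matches sub[0] = 'c'
  Position 5 ('e'): no match needed
  Position 6 ('b'): no match needed
Only matched 1/3 characters => not a subsequence

0


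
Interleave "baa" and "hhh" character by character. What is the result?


Interleaving "baa" and "hhh":
  Position 0: 'b' from first, 'h' from second => "bh"
  Position 1: 'a' from first, 'h' from second => "ah"
  Position 2: 'a' from first, 'h' from second => "ah"
Result: bhahah

bhahah


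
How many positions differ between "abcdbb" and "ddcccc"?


Comparing "abcdbb" and "ddcccc" position by position:
  Position 0: 'a' vs 'd' => DIFFER
  Position 1: 'b' vs 'd' => DIFFER
  Position 2: 'c' vs 'c' => same
  Position 3: 'd' vs 'c' => DIFFER
  Position 4: 'b' vs 'c' => DIFFER
  Position 5: 'b' vs 'c' => DIFFER
Positions that differ: 5

5


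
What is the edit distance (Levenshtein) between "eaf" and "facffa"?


Computing edit distance: "eaf" -> "facffa"
DP table:
           f    a    c    f    f    a
      0    1    2    3    4    5    6
  e   1    1    2    3    4    5    6
  a   2    2    1    2    3    4    5
  f   3    2    2    2    2    3    4
Edit distance = dp[3][6] = 4

4


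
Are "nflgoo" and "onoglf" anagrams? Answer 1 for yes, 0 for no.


Strings: "nflgoo", "onoglf"
Sorted first:  fglnoo
Sorted second: fglnoo
Sorted forms match => anagrams

1


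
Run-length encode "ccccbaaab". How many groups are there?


Input: ccccbaaab
Scanning for consecutive runs:
  Group 1: 'c' x 4 (positions 0-3)
  Group 2: 'b' x 1 (positions 4-4)
  Group 3: 'a' x 3 (positions 5-7)
  Group 4: 'b' x 1 (positions 8-8)
Total groups: 4

4


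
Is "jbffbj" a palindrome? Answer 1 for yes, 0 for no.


Input: jbffbj
Reversed: jbffbj
  Compare pos 0 ('j') with pos 5 ('j'): match
  Compare pos 1 ('b') with pos 4 ('b'): match
  Compare pos 2 ('f') with pos 3 ('f'): match
Result: palindrome

1


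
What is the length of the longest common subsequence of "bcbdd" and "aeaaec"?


LCS of "bcbdd" and "aeaaec"
DP table:
           a    e    a    a    e    c
      0    0    0    0    0    0    0
  b   0    0    0    0    0    0    0
  c   0    0    0    0    0    0    1
  b   0    0    0    0    0    0    1
  d   0    0    0    0    0    0    1
  d   0    0    0    0    0    0    1
LCS length = dp[5][6] = 1

1


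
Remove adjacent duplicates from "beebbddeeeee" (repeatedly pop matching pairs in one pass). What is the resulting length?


Input: beebbddeeeee
Stack-based adjacent duplicate removal:
  Read 'b': push. Stack: b
  Read 'e': push. Stack: be
  Read 'e': matches stack top 'e' => pop. Stack: b
  Read 'b': matches stack top 'b' => pop. Stack: (empty)
  Read 'b': push. Stack: b
  Read 'd': push. Stack: bd
  Read 'd': matches stack top 'd' => pop. Stack: b
  Read 'e': push. Stack: be
  Read 'e': matches stack top 'e' => pop. Stack: b
  Read 'e': push. Stack: be
  Read 'e': matches stack top 'e' => pop. Stack: b
  Read 'e': push. Stack: be
Final stack: "be" (length 2)

2


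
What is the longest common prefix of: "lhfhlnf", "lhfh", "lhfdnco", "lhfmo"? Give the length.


Words: lhfhlnf, lhfh, lhfdnco, lhfmo
  Position 0: all 'l' => match
  Position 1: all 'h' => match
  Position 2: all 'f' => match
  Position 3: ('h', 'h', 'd', 'm') => mismatch, stop
LCP = "lhf" (length 3)

3


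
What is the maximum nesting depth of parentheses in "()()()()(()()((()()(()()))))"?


Input: "()()()()(()()((()()(()()))))"
Tracking depth:
  Position 0 '(': depth becomes 1
  Position 1 ')': depth becomes 0
  Position 2 '(': depth becomes 1
  Position 3 ')': depth becomes 0
  Position 4 '(': depth becomes 1
  Position 5 ')': depth becomes 0
  Position 6 '(': depth becomes 1
  Position 7 ')': depth becomes 0
  Position 8 '(': depth becomes 1
  Position 9 '(': depth becomes 2
  Position 10 ')': depth becomes 1
  Position 11 '(': depth becomes 2
  Position 12 ')': depth becomes 1
  Position 13 '(': depth becomes 2
  Position 14 '(': depth becomes 3
  Position 15 '(': depth becomes 4
  Position 16 ')': depth becomes 3
  Position 17 '(': depth becomes 4
  Position 18 ')': depth becomes 3
  Position 19 '(': depth becomes 4
  Position 20 '(': depth becomes 5
  Position 21 ')': depth becomes 4
  Position 22 '(': depth becomes 5
  Position 23 ')': depth becomes 4
  Position 24 ')': depth becomes 3
  Position 25 ')': depth becomes 2
  Position 26 ')': depth becomes 1
  Position 27 ')': depth becomes 0
Maximum depth reached: 5

5


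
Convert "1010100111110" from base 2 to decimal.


Input: "1010100111110" in base 2
Positional expansion:
  Digit '1' (value 1) x 2^12 = 4096
  Digit '0' (value 0) x 2^11 = 0
  Digit '1' (value 1) x 2^10 = 1024
  Digit '0' (value 0) x 2^9 = 0
  Digit '1' (value 1) x 2^8 = 256
  Digit '0' (value 0) x 2^7 = 0
  Digit '0' (value 0) x 2^6 = 0
  Digit '1' (value 1) x 2^5 = 32
  Digit '1' (value 1) x 2^4 = 16
  Digit '1' (value 1) x 2^3 = 8
  Digit '1' (value 1) x 2^2 = 4
  Digit '1' (value 1) x 2^1 = 2
  Digit '0' (value 0) x 2^0 = 0
Sum = 5438

5438


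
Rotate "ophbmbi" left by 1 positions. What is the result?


Input: "ophbmbi", rotate left by 1
First 1 characters: "o"
Remaining characters: "phbmbi"
Concatenate remaining + first: "phbmbi" + "o" = "phbmbio"

phbmbio


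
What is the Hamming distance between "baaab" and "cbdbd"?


Comparing "baaab" and "cbdbd" position by position:
  Position 0: 'b' vs 'c' => differ
  Position 1: 'a' vs 'b' => differ
  Position 2: 'a' vs 'd' => differ
  Position 3: 'a' vs 'b' => differ
  Position 4: 'b' vs 'd' => differ
Total differences (Hamming distance): 5

5


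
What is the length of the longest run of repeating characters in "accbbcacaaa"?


Input: "accbbcacaaa"
Scanning for longest run:
  Position 1 ('c'): new char, reset run to 1
  Position 2 ('c'): continues run of 'c', length=2
  Position 3 ('b'): new char, reset run to 1
  Position 4 ('b'): continues run of 'b', length=2
  Position 5 ('c'): new char, reset run to 1
  Position 6 ('a'): new char, reset run to 1
  Position 7 ('c'): new char, reset run to 1
  Position 8 ('a'): new char, reset run to 1
  Position 9 ('a'): continues run of 'a', length=2
  Position 10 ('a'): continues run of 'a', length=3
Longest run: 'a' with length 3

3


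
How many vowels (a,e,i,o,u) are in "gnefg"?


Input: gnefg
Checking each character:
  'g' at position 0: consonant
  'n' at position 1: consonant
  'e' at position 2: vowel (running total: 1)
  'f' at position 3: consonant
  'g' at position 4: consonant
Total vowels: 1

1


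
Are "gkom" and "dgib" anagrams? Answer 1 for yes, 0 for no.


Strings: "gkom", "dgib"
Sorted first:  gkmo
Sorted second: bdgi
Differ at position 0: 'g' vs 'b' => not anagrams

0


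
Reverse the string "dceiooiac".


Input: dceiooiac
Reading characters right to left:
  Position 8: 'c'
  Position 7: 'a'
  Position 6: 'i'
  Position 5: 'o'
  Position 4: 'o'
  Position 3: 'i'
  Position 2: 'e'
  Position 1: 'c'
  Position 0: 'd'
Reversed: caiooiecd

caiooiecd


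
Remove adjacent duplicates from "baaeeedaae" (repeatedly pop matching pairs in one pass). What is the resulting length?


Input: baaeeedaae
Stack-based adjacent duplicate removal:
  Read 'b': push. Stack: b
  Read 'a': push. Stack: ba
  Read 'a': matches stack top 'a' => pop. Stack: b
  Read 'e': push. Stack: be
  Read 'e': matches stack top 'e' => pop. Stack: b
  Read 'e': push. Stack: be
  Read 'd': push. Stack: bed
  Read 'a': push. Stack: beda
  Read 'a': matches stack top 'a' => pop. Stack: bed
  Read 'e': push. Stack: bede
Final stack: "bede" (length 4)

4


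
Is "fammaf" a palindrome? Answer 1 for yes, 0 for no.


Input: fammaf
Reversed: fammaf
  Compare pos 0 ('f') with pos 5 ('f'): match
  Compare pos 1 ('a') with pos 4 ('a'): match
  Compare pos 2 ('m') with pos 3 ('m'): match
Result: palindrome

1


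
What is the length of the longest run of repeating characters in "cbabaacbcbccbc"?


Input: "cbabaacbcbccbc"
Scanning for longest run:
  Position 1 ('b'): new char, reset run to 1
  Position 2 ('a'): new char, reset run to 1
  Position 3 ('b'): new char, reset run to 1
  Position 4 ('a'): new char, reset run to 1
  Position 5 ('a'): continues run of 'a', length=2
  Position 6 ('c'): new char, reset run to 1
  Position 7 ('b'): new char, reset run to 1
  Position 8 ('c'): new char, reset run to 1
  Position 9 ('b'): new char, reset run to 1
  Position 10 ('c'): new char, reset run to 1
  Position 11 ('c'): continues run of 'c', length=2
  Position 12 ('b'): new char, reset run to 1
  Position 13 ('c'): new char, reset run to 1
Longest run: 'a' with length 2

2


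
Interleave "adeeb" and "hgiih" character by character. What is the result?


Interleaving "adeeb" and "hgiih":
  Position 0: 'a' from first, 'h' from second => "ah"
  Position 1: 'd' from first, 'g' from second => "dg"
  Position 2: 'e' from first, 'i' from second => "ei"
  Position 3: 'e' from first, 'i' from second => "ei"
  Position 4: 'b' from first, 'h' from second => "bh"
Result: ahdgeieibh

ahdgeieibh


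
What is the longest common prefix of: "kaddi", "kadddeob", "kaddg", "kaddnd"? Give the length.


Words: kaddi, kadddeob, kaddg, kaddnd
  Position 0: all 'k' => match
  Position 1: all 'a' => match
  Position 2: all 'd' => match
  Position 3: all 'd' => match
  Position 4: ('i', 'd', 'g', 'n') => mismatch, stop
LCP = "kadd" (length 4)

4


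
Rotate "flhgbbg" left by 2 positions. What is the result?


Input: "flhgbbg", rotate left by 2
First 2 characters: "fl"
Remaining characters: "hgbbg"
Concatenate remaining + first: "hgbbg" + "fl" = "hgbbgfl"

hgbbgfl


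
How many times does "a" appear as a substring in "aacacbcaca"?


Searching for "a" in "aacacbcaca"
Scanning each position:
  Position 0: "a" => MATCH
  Position 1: "a" => MATCH
  Position 2: "c" => no
  Position 3: "a" => MATCH
  Position 4: "c" => no
  Position 5: "b" => no
  Position 6: "c" => no
  Position 7: "a" => MATCH
  Position 8: "c" => no
  Position 9: "a" => MATCH
Total occurrences: 5

5


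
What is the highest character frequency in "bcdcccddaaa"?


Input: bcdcccddaaa
Character counts:
  'a': 3
  'b': 1
  'c': 4
  'd': 3
Maximum frequency: 4

4


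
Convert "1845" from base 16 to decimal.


Input: "1845" in base 16
Positional expansion:
  Digit '1' (value 1) x 16^3 = 4096
  Digit '8' (value 8) x 16^2 = 2048
  Digit '4' (value 4) x 16^1 = 64
  Digit '5' (value 5) x 16^0 = 5
Sum = 6213

6213


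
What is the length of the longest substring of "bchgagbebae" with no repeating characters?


Input: "bchgagbebae"
Sliding window (track last position of each char):
  Position 0 ('b'): window [0,0] length 1 -- new best
  Position 1 ('c'): window [0,1] length 2 -- new best
  Position 2 ('h'): window [0,2] length 3 -- new best
  Position 3 ('g'): window [0,3] length 4 -- new best
  Position 4 ('a'): window [0,4] length 5 -- new best
  Position 5 ('g'): repeat (last at 3), move window start to 4
  Position 5 ('g'): window [4,5] length 2
  Position 6 ('b'): window [4,6] length 3
  Position 7 ('e'): window [4,7] length 4
  Position 8 ('b'): repeat (last at 6), move window start to 7
  Position 8 ('b'): window [7,8] length 2
  Position 9 ('a'): window [7,9] length 3
  Position 10 ('e'): repeat (last at 7), move window start to 8
  Position 10 ('e'): window [8,10] length 3
Longest substring with no repeats: "bchga" with length 5

5


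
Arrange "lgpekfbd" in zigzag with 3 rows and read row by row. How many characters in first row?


Zigzag "lgpekfbd" into 3 rows:
Placing characters:
  'l' => row 0
  'g' => row 1
  'p' => row 2
  'e' => row 1
  'k' => row 0
  'f' => row 1
  'b' => row 2
  'd' => row 1
Rows:
  Row 0: "lk"
  Row 1: "gefd"
  Row 2: "pb"
First row length: 2

2


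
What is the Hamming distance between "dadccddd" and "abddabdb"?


Comparing "dadccddd" and "abddabdb" position by position:
  Position 0: 'd' vs 'a' => differ
  Position 1: 'a' vs 'b' => differ
  Position 2: 'd' vs 'd' => same
  Position 3: 'c' vs 'd' => differ
  Position 4: 'c' vs 'a' => differ
  Position 5: 'd' vs 'b' => differ
  Position 6: 'd' vs 'd' => same
  Position 7: 'd' vs 'b' => differ
Total differences (Hamming distance): 6

6


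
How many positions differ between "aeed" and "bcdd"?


Comparing "aeed" and "bcdd" position by position:
  Position 0: 'a' vs 'b' => DIFFER
  Position 1: 'e' vs 'c' => DIFFER
  Position 2: 'e' vs 'd' => DIFFER
  Position 3: 'd' vs 'd' => same
Positions that differ: 3

3


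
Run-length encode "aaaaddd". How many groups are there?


Input: aaaaddd
Scanning for consecutive runs:
  Group 1: 'a' x 4 (positions 0-3)
  Group 2: 'd' x 3 (positions 4-6)
Total groups: 2

2


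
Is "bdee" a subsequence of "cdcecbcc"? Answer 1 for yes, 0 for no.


Check if "bdee" is a subsequence of "cdcecbcc"
Greedy scan:
  Position 0 ('c'): no match needed
  Position 1 ('d'): no match needed
  Position 2 ('c'): no match needed
  Position 3 ('e'): no match needed
  Position 4 ('c'): no match needed
  Position 5 ('b'): matches sub[0] = 'b'
  Position 6 ('c'): no match needed
  Position 7 ('c'): no match needed
Only matched 1/4 characters => not a subsequence

0


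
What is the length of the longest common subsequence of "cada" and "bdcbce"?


LCS of "cada" and "bdcbce"
DP table:
           b    d    c    b    c    e
      0    0    0    0    0    0    0
  c   0    0    0    1    1    1    1
  a   0    0    0    1    1    1    1
  d   0    0    1    1    1    1    1
  a   0    0    1    1    1    1    1
LCS length = dp[4][6] = 1

1


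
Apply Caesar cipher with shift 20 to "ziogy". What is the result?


Caesar cipher: shift "ziogy" by 20
  'z' (pos 25) + 20 = pos 19 = 't'
  'i' (pos 8) + 20 = pos 2 = 'c'
  'o' (pos 14) + 20 = pos 8 = 'i'
  'g' (pos 6) + 20 = pos 0 = 'a'
  'y' (pos 24) + 20 = pos 18 = 's'
Result: tcias

tcias


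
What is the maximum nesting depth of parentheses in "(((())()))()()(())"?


Input: "(((())()))()()(())"
Tracking depth:
  Position 0 '(': depth becomes 1
  Position 1 '(': depth becomes 2
  Position 2 '(': depth becomes 3
  Position 3 '(': depth becomes 4
  Position 4 ')': depth becomes 3
  Position 5 ')': depth becomes 2
  Position 6 '(': depth becomes 3
  Position 7 ')': depth becomes 2
  Position 8 ')': depth becomes 1
  Position 9 ')': depth becomes 0
  Position 10 '(': depth becomes 1
  Position 11 ')': depth becomes 0
  Position 12 '(': depth becomes 1
  Position 13 ')': depth becomes 0
  Position 14 '(': depth becomes 1
  Position 15 '(': depth becomes 2
  Position 16 ')': depth becomes 1
  Position 17 ')': depth becomes 0
Maximum depth reached: 4

4


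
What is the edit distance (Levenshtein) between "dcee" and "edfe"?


Computing edit distance: "dcee" -> "edfe"
DP table:
           e    d    f    e
      0    1    2    3    4
  d   1    1    1    2    3
  c   2    2    2    2    3
  e   3    2    3    3    2
  e   4    3    3    4    3
Edit distance = dp[4][4] = 3

3


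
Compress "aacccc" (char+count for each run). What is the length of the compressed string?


Input: aacccc
Runs:
  'a' x 2 => "a2"
  'c' x 4 => "c4"
Compressed: "a2c4"
Compressed length: 4

4


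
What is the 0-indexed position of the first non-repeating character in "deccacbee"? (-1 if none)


Input: deccacbee
Character frequencies:
  'a': 1
  'b': 1
  'c': 3
  'd': 1
  'e': 3
Scanning left to right for freq == 1:
  Position 0 ('d'): unique! => answer = 0

0


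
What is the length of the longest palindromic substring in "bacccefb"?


Input: "bacccefb"
Checking substrings for palindromes:
  [2:5] "ccc" (len 3) => palindrome
  [2:4] "cc" (len 2) => palindrome
  [3:5] "cc" (len 2) => palindrome
Longest palindromic substring: "ccc" with length 3

3


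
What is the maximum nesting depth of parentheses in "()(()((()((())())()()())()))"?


Input: "()(()((()((())())()()())()))"
Tracking depth:
  Position 0 '(': depth becomes 1
  Position 1 ')': depth becomes 0
  Position 2 '(': depth becomes 1
  Position 3 '(': depth becomes 2
  Position 4 ')': depth becomes 1
  Position 5 '(': depth becomes 2
  Position 6 '(': depth becomes 3
  Position 7 '(': depth becomes 4
  Position 8 ')': depth becomes 3
  Position 9 '(': depth becomes 4
  Position 10 '(': depth becomes 5
  Position 11 '(': depth becomes 6
  Position 12 ')': depth becomes 5
  Position 13 ')': depth becomes 4
  Position 14 '(': depth becomes 5
  Position 15 ')': depth becomes 4
  Position 16 ')': depth becomes 3
  Position 17 '(': depth becomes 4
  Position 18 ')': depth becomes 3
  Position 19 '(': depth becomes 4
  Position 20 ')': depth becomes 3
  Position 21 '(': depth becomes 4
  Position 22 ')': depth becomes 3
  Position 23 ')': depth becomes 2
  Position 24 '(': depth becomes 3
  Position 25 ')': depth becomes 2
  Position 26 ')': depth becomes 1
  Position 27 ')': depth becomes 0
Maximum depth reached: 6

6


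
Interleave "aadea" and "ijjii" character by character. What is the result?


Interleaving "aadea" and "ijjii":
  Position 0: 'a' from first, 'i' from second => "ai"
  Position 1: 'a' from first, 'j' from second => "aj"
  Position 2: 'd' from first, 'j' from second => "dj"
  Position 3: 'e' from first, 'i' from second => "ei"
  Position 4: 'a' from first, 'i' from second => "ai"
Result: aiajdjeiai

aiajdjeiai


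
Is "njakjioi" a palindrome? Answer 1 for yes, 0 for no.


Input: njakjioi
Reversed: ioijkajn
  Compare pos 0 ('n') with pos 7 ('i'): MISMATCH
  Compare pos 1 ('j') with pos 6 ('o'): MISMATCH
  Compare pos 2 ('a') with pos 5 ('i'): MISMATCH
  Compare pos 3 ('k') with pos 4 ('j'): MISMATCH
Result: not a palindrome

0


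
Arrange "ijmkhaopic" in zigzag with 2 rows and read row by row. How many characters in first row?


Zigzag "ijmkhaopic" into 2 rows:
Placing characters:
  'i' => row 0
  'j' => row 1
  'm' => row 0
  'k' => row 1
  'h' => row 0
  'a' => row 1
  'o' => row 0
  'p' => row 1
  'i' => row 0
  'c' => row 1
Rows:
  Row 0: "imhoi"
  Row 1: "jkapc"
First row length: 5

5


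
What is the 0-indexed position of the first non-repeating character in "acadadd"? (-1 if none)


Input: acadadd
Character frequencies:
  'a': 3
  'c': 1
  'd': 3
Scanning left to right for freq == 1:
  Position 0 ('a'): freq=3, skip
  Position 1 ('c'): unique! => answer = 1

1


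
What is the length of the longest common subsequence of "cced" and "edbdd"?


LCS of "cced" and "edbdd"
DP table:
           e    d    b    d    d
      0    0    0    0    0    0
  c   0    0    0    0    0    0
  c   0    0    0    0    0    0
  e   0    1    1    1    1    1
  d   0    1    2    2    2    2
LCS length = dp[4][5] = 2

2


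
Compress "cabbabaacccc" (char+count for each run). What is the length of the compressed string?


Input: cabbabaacccc
Runs:
  'c' x 1 => "c1"
  'a' x 1 => "a1"
  'b' x 2 => "b2"
  'a' x 1 => "a1"
  'b' x 1 => "b1"
  'a' x 2 => "a2"
  'c' x 4 => "c4"
Compressed: "c1a1b2a1b1a2c4"
Compressed length: 14

14


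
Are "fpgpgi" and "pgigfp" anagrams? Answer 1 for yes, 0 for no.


Strings: "fpgpgi", "pgigfp"
Sorted first:  fggipp
Sorted second: fggipp
Sorted forms match => anagrams

1


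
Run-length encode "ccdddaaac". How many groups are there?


Input: ccdddaaac
Scanning for consecutive runs:
  Group 1: 'c' x 2 (positions 0-1)
  Group 2: 'd' x 3 (positions 2-4)
  Group 3: 'a' x 3 (positions 5-7)
  Group 4: 'c' x 1 (positions 8-8)
Total groups: 4

4


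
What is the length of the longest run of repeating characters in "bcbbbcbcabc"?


Input: "bcbbbcbcabc"
Scanning for longest run:
  Position 1 ('c'): new char, reset run to 1
  Position 2 ('b'): new char, reset run to 1
  Position 3 ('b'): continues run of 'b', length=2
  Position 4 ('b'): continues run of 'b', length=3
  Position 5 ('c'): new char, reset run to 1
  Position 6 ('b'): new char, reset run to 1
  Position 7 ('c'): new char, reset run to 1
  Position 8 ('a'): new char, reset run to 1
  Position 9 ('b'): new char, reset run to 1
  Position 10 ('c'): new char, reset run to 1
Longest run: 'b' with length 3

3


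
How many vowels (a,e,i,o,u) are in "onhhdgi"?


Input: onhhdgi
Checking each character:
  'o' at position 0: vowel (running total: 1)
  'n' at position 1: consonant
  'h' at position 2: consonant
  'h' at position 3: consonant
  'd' at position 4: consonant
  'g' at position 5: consonant
  'i' at position 6: vowel (running total: 2)
Total vowels: 2

2


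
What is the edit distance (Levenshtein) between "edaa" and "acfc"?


Computing edit distance: "edaa" -> "acfc"
DP table:
           a    c    f    c
      0    1    2    3    4
  e   1    1    2    3    4
  d   2    2    2    3    4
  a   3    2    3    3    4
  a   4    3    3    4    4
Edit distance = dp[4][4] = 4

4
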